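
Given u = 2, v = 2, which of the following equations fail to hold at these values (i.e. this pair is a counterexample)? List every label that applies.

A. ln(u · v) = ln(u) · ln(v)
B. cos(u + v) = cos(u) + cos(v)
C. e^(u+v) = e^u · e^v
Evaluating each claim at the given values:
A. LHS = ln(4) ≈ 1.386, RHS = ln(2)² ≈ 0.4805 → fails here (LHS ≠ RHS)
B. LHS = cos(4) ≈ -0.6536, RHS = 2·cos(2) ≈ -0.8323 → fails here (LHS ≠ RHS)
C. LHS = e^4 ≈ 54.6, RHS = e^4 ≈ 54.6 → holds here (LHS = RHS)

Answer: A, B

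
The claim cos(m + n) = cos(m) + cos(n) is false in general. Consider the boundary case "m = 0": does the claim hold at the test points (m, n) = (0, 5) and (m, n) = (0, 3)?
No, fails at both test points

At (0, 5): LHS = cos(5) ≈ 0.2837 ≠ RHS = cos(5) + 1 ≈ 1.284
At (0, 3): LHS = cos(3) ≈ -0.99 ≠ RHS = cos(3) + 1 ≈ 0.01001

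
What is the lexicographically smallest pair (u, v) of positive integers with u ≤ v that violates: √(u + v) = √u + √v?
(u, v) = (1, 1)

Substituting (1, 1) into the claim:
LHS = √(1 + 1) = √(2) ≈ 1.414
RHS = √1 + √1 = 2

Since LHS ≠ RHS, this pair disproves the claim, and no lexicographically smaller pair (u ≤ v, positive integers) does.

For instance (2, 8) is also a counterexample (LHS = √(10) ≈ 3.162, RHS = 3·√(2) ≈ 4.243), but it's lexicographically larger.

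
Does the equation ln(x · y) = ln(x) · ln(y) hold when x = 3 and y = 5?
Fails

Substituting x = 3, y = 5:

LHS = ln(3 · 5) = ln(15) ≈ 2.708
RHS = ln(3) · ln(5) ≈ 1.768

LHS ≠ RHS, so the equation does not hold at this point.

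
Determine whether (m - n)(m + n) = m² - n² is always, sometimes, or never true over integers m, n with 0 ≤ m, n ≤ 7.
Always true

The identity holds for every pair in the range. For instance at (m, n) = (0, 0): both sides equal 0.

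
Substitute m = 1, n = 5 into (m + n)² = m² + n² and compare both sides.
LHS = (1 + 5)² = 36
RHS = 1² + 5² = 26

LHS ≠ RHS, so the equation does not hold here.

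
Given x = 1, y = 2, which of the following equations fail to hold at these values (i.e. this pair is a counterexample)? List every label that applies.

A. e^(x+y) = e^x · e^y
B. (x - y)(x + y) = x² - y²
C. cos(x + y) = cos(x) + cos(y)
C

Evaluating each claim at the given values:
A. LHS = e^3 ≈ 20.09, RHS = e^3 ≈ 20.09 → holds here (LHS = RHS)
B. LHS = -3, RHS = -3 → holds here (LHS = RHS)
C. LHS = cos(3) ≈ -0.99, RHS = cos(2) + cos(1) ≈ 0.1242 → fails here (LHS ≠ RHS)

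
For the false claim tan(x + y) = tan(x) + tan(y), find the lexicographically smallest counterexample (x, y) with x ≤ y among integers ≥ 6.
Substituting (6, 6) into the claim:
LHS = tan(6 + 6) = tan(12) ≈ -0.6359
RHS = tan(6) + tan(6) = 2·tan(6) ≈ -0.582

Since LHS ≠ RHS, this pair disproves the claim, and no lexicographically smaller pair (x ≤ y, integers ≥ 6) does.

For instance (6, 7) is also a counterexample (LHS = tan(13) ≈ 0.463, RHS = tan(6) + tan(7) ≈ 0.5804), but it's lexicographically larger.

Answer: (x, y) = (6, 6)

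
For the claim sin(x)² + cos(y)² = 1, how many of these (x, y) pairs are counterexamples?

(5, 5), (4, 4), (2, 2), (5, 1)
Testing each pair:
(5, 5): LHS = cos(5)² + sin(5)² = 1, RHS = 1 → satisfies claim
(4, 4): LHS = cos(4)² + sin(4)² = 1, RHS = 1 → satisfies claim
(2, 2): LHS = cos(2)² + sin(2)² = 1, RHS = 1 → satisfies claim
(5, 1): LHS = cos(1)² + sin(5)² ≈ 1.211, RHS = 1 → counterexample

That makes 1 counterexample.

Answer: 1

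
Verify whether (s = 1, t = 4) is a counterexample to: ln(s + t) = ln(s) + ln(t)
Substituting s = 1, t = 4:
LHS = ln(1 + 4) = ln(5) ≈ 1.609
RHS = ln(1) + ln(4) = ln(4) ≈ 1.386

Since LHS ≠ RHS, this pair disproves the claim.

Answer: Yes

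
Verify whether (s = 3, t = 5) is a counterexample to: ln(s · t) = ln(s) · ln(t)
Substituting s = 3, t = 5:
LHS = ln(3 · 5) = ln(15) ≈ 2.708
RHS = ln(3) · ln(5) ≈ 1.768

Since LHS ≠ RHS, this pair disproves the claim.

Answer: Yes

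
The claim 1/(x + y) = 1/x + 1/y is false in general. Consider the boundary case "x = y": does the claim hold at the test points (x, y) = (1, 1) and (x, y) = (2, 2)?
At (1, 1): LHS = 1/2 ≠ RHS = 2
At (2, 2): LHS = 1/4 ≠ RHS = 1

Answer: No, fails at both test points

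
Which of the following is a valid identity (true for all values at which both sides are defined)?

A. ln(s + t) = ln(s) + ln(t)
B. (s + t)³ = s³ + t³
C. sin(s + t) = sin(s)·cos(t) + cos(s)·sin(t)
A: fails at (1, 4) — LHS = ln(5) ≈ 1.609, RHS = ln(4) ≈ 1.386.
B: fails at (3, 5) — LHS = 512, RHS = 152.
C: holds — e.g. at (5, 5), both sides equal sin(10) ≈ -0.544.

Answer: C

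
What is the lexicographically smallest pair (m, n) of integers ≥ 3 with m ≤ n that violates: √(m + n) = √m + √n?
Substituting (3, 3) into the claim:
LHS = √(3 + 3) = √(6) ≈ 2.449
RHS = √3 + √3 = 2·√(3) ≈ 3.464

Since LHS ≠ RHS, this pair disproves the claim, and no lexicographically smaller pair (m ≤ n, integers ≥ 3) does.

For instance (8, 10) is also a counterexample (LHS = 3·√(2) ≈ 4.243, RHS = 2·√(2) + √(10) ≈ 5.991), but it's lexicographically larger.

Answer: (m, n) = (3, 3)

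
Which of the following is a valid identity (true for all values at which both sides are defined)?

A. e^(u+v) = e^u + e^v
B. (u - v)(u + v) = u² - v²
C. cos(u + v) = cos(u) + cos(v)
A: fails at (1, 2) — LHS = e^3 ≈ 20.09, RHS = e + e^2 ≈ 10.11.
B: holds — e.g. at (1, 3), both sides equal -8.
C: fails at (4, 6) — LHS = cos(10) ≈ -0.8391, RHS = cos(4) + cos(6) ≈ 0.3065.

Answer: B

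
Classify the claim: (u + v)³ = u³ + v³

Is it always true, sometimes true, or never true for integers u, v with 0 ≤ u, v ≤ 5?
Sometimes true

It holds at (u, v) = (3, 0) (both sides equal 27), but fails at (u, v) = (1, 4) (LHS = 125, RHS = 65).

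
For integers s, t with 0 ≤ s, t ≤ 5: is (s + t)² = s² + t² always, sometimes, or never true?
It holds at (s, t) = (0, 5) (both sides equal 25), but fails at (s, t) = (4, 4) (LHS = 64, RHS = 32).

Answer: Sometimes true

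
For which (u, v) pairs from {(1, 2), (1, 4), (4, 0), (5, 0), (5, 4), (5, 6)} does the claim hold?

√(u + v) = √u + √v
(4, 0), (5, 0)

Testing each pair:
(1, 2): LHS = √(3) ≈ 1.732, RHS = 1 + √(2) ≈ 2.414 → fails
(1, 4): LHS = √(5) ≈ 2.236, RHS = 3 → fails
(4, 0): LHS = 2, RHS = 2 → holds
(5, 0): LHS = √(5) ≈ 2.236, RHS = √(5) ≈ 2.236 → holds
(5, 4): LHS = 3, RHS = 2 + √(5) ≈ 4.236 → fails
(5, 6): LHS = √(11) ≈ 3.317, RHS = √(5) + √(6) ≈ 4.686 → fails

2 of 6 pairs satisfy the claim.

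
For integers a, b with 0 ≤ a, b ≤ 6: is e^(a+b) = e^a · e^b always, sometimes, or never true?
Always true

The identity holds for every pair in the range. For instance at (a, b) = (1, 6): both sides equal e^7 ≈ 1097.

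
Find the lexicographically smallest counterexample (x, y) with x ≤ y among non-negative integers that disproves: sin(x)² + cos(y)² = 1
At (0, 0): both sides equal 1, so it holds there.

Substituting (0, 1) into the claim:
LHS = sin(0)² + cos(1)² = cos(1)² ≈ 0.2919
RHS = 1

Since LHS ≠ RHS, this pair disproves the claim, and no lexicographically smaller pair (x ≤ y, non-negative integers) does.

For instance (0, 7) is also a counterexample (LHS = cos(7)² ≈ 0.5684, RHS = 1), but it's lexicographically larger.

Answer: (x, y) = (0, 1)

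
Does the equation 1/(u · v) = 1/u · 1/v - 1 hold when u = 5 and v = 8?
Substituting u = 5, v = 8:

LHS = 1/(5 · 8) = 1/40
RHS = 1/5 · 1/8 - 1 = -39/40

LHS ≠ RHS, so the equation does not hold at this point.

Answer: Fails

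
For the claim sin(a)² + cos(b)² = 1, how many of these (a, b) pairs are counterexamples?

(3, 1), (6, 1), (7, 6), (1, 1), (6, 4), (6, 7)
Testing each pair:
(3, 1): LHS = sin(3)² + cos(1)² ≈ 0.3118, RHS = 1 → counterexample
(6, 1): LHS = sin(6)² + cos(1)² ≈ 0.37, RHS = 1 → counterexample
(7, 6): LHS = sin(7)² + cos(6)² ≈ 1.354, RHS = 1 → counterexample
(1, 1): LHS = cos(1)² + sin(1)² = 1, RHS = 1 → satisfies claim
(6, 4): LHS = sin(6)² + cos(4)² ≈ 0.5053, RHS = 1 → counterexample
(6, 7): LHS = sin(6)² + cos(7)² ≈ 0.6464, RHS = 1 → counterexample

That makes 5 counterexamples.

Answer: 5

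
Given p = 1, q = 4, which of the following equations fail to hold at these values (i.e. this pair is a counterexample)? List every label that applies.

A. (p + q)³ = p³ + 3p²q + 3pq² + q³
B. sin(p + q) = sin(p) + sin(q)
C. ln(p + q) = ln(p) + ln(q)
Evaluating each claim at the given values:
A. LHS = 125, RHS = 125 → holds here (LHS = RHS)
B. LHS = sin(5) ≈ -0.9589, RHS = sin(4) + sin(1) ≈ 0.08467 → fails here (LHS ≠ RHS)
C. LHS = ln(5) ≈ 1.609, RHS = ln(4) ≈ 1.386 → fails here (LHS ≠ RHS)

Answer: B, C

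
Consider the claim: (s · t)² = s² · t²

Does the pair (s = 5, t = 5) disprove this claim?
Substituting s = 5, t = 5:
LHS = (5 · 5)² = 625
RHS = 5² · 5² = 625

The sides agree, so this pair does not disprove the claim.

Answer: No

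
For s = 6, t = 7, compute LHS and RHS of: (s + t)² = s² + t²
LHS = (6 + 7)² = 169
RHS = 6² + 7² = 85

LHS ≠ RHS, so the equation does not hold here.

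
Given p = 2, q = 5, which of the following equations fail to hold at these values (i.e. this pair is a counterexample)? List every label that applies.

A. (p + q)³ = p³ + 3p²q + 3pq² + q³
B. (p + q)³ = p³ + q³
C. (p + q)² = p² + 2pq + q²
B

Evaluating each claim at the given values:
A. LHS = 343, RHS = 343 → holds here (LHS = RHS)
B. LHS = 343, RHS = 133 → fails here (LHS ≠ RHS)
C. LHS = 49, RHS = 49 → holds here (LHS = RHS)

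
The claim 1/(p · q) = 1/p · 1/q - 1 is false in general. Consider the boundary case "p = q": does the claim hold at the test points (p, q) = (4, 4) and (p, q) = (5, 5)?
At (4, 4): LHS = 1/16 ≠ RHS = -15/16
At (5, 5): LHS = 1/25 ≠ RHS = -24/25

Answer: No, fails at both test points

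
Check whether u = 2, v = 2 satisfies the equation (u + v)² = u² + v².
Substituting u = 2, v = 2:

LHS = (2 + 2)² = 16
RHS = 2² + 2² = 8

LHS ≠ RHS, so the equation does not hold at this point.

Answer: Fails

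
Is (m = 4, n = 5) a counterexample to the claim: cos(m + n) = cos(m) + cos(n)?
Yes

Substituting m = 4, n = 5:
LHS = cos(4 + 5) = cos(9) ≈ -0.9111
RHS = cos(4) + cos(5) ≈ -0.37

Since LHS ≠ RHS, this pair disproves the claim.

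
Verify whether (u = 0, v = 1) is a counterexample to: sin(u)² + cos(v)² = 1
Yes

Substituting u = 0, v = 1:
LHS = sin(0)² + cos(1)² = cos(1)² ≈ 0.2919
RHS = 1

Since LHS ≠ RHS, this pair disproves the claim.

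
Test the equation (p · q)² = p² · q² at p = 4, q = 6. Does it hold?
Holds

Substituting p = 4, q = 6:

LHS = (4 · 6)² = 576
RHS = 4² · 6² = 576

LHS = RHS, so the equation holds at this point.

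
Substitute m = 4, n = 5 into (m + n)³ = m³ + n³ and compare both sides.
LHS = (4 + 5)³ = 729
RHS = 4³ + 5³ = 189

LHS ≠ RHS, so the equation does not hold here.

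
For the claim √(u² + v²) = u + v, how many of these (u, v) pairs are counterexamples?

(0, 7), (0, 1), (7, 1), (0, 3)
Testing each pair:
(0, 7): LHS = 7, RHS = 7 → satisfies claim
(0, 1): LHS = 1, RHS = 1 → satisfies claim
(7, 1): LHS = 5·√(2) ≈ 7.071, RHS = 8 → counterexample
(0, 3): LHS = 3, RHS = 3 → satisfies claim

That makes 1 counterexample.

Answer: 1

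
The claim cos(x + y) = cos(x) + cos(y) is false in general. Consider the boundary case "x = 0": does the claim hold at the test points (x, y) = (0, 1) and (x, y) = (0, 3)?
At (0, 1): LHS = cos(1) ≈ 0.5403 ≠ RHS = cos(1) + 1 ≈ 1.54
At (0, 3): LHS = cos(3) ≈ -0.99 ≠ RHS = cos(3) + 1 ≈ 0.01001

Answer: No, fails at both test points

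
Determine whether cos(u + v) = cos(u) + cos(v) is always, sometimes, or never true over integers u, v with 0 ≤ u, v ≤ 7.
Never true

The claim fails for every pair in the range. For instance at (u, v) = (2, 5): LHS = cos(7) ≈ 0.7539, RHS = cos(2) + cos(5) ≈ -0.1325.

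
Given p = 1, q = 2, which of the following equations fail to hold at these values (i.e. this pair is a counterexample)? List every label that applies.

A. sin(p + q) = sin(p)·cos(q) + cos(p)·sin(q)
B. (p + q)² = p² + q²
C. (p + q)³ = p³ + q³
Evaluating each claim at the given values:
A. LHS = sin(3) ≈ 0.1411, RHS = sin(1)·cos(2) + sin(2)·cos(1) ≈ 0.1411 → holds here (LHS = RHS)
B. LHS = 9, RHS = 5 → fails here (LHS ≠ RHS)
C. LHS = 27, RHS = 9 → fails here (LHS ≠ RHS)

Answer: B, C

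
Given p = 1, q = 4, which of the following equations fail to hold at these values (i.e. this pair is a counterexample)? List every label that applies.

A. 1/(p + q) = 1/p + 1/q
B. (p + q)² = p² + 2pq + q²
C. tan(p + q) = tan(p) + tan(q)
Evaluating each claim at the given values:
A. LHS = 1/5, RHS = 5/4 → fails here (LHS ≠ RHS)
B. LHS = 25, RHS = 25 → holds here (LHS = RHS)
C. LHS = tan(5) ≈ -3.381, RHS = tan(4) + tan(1) ≈ 2.715 → fails here (LHS ≠ RHS)

Answer: A, C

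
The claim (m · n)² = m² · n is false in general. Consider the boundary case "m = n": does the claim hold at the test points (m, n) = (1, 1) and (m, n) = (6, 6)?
Only at (1, 1)

At (1, 1): LHS = 1, RHS = 1 → equal
At (6, 6): LHS = 1296 ≠ RHS = 216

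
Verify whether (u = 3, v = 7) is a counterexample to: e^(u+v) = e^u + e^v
Substituting u = 3, v = 7:
LHS = e^(3+7) = e^10 ≈ 22026.5
RHS = e^3 + e^7 ≈ 1117

Since LHS ≠ RHS, this pair disproves the claim.

Answer: Yes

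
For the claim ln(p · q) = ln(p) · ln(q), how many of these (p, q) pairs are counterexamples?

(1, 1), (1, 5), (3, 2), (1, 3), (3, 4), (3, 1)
5

Testing each pair:
(1, 1): LHS = 0, RHS = 0 → satisfies claim
(1, 5): LHS = ln(5) ≈ 1.609, RHS = 0 → counterexample
(3, 2): LHS = ln(6) ≈ 1.792, RHS = ln(2)·ln(3) ≈ 0.7615 → counterexample
(1, 3): LHS = ln(3) ≈ 1.099, RHS = 0 → counterexample
(3, 4): LHS = ln(12) ≈ 2.485, RHS = ln(3)·ln(4) ≈ 1.523 → counterexample
(3, 1): LHS = ln(3) ≈ 1.099, RHS = 0 → counterexample

That makes 5 counterexamples.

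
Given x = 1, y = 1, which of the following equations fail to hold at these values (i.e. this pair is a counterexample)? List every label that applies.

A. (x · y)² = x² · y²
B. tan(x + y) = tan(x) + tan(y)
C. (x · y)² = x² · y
Evaluating each claim at the given values:
A. LHS = 1, RHS = 1 → holds here (LHS = RHS)
B. LHS = tan(2) ≈ -2.185, RHS = 2·tan(1) ≈ 3.115 → fails here (LHS ≠ RHS)
C. LHS = 1, RHS = 1 → holds here (LHS = RHS)

Answer: B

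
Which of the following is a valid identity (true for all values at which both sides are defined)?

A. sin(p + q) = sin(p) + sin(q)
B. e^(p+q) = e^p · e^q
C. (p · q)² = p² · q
A: fails at (1, 4) — LHS = sin(5) ≈ -0.9589, RHS = sin(4) + sin(1) ≈ 0.08467.
B: holds — e.g. at (5, 8), both sides equal e^13 ≈ 442413.4.
C: fails at (2, 7) — LHS = 196, RHS = 28.

Answer: B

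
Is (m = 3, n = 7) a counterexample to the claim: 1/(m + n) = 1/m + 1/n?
Yes

Substituting m = 3, n = 7:
LHS = 1/(3 + 7) = 1/10
RHS = 1/3 + 1/7 = 10/21

Since LHS ≠ RHS, this pair disproves the claim.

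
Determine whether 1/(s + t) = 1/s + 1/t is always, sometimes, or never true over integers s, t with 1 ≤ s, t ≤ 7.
The claim fails for every pair in the range. For instance at (s, t) = (5, 2): LHS = 1/7, RHS = 7/10.

Answer: Never true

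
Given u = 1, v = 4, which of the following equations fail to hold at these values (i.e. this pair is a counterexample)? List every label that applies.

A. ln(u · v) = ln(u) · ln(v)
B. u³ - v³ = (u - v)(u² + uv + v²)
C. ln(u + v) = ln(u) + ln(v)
A, C

Evaluating each claim at the given values:
A. LHS = ln(4) ≈ 1.386, RHS = 0 → fails here (LHS ≠ RHS)
B. LHS = -63, RHS = -63 → holds here (LHS = RHS)
C. LHS = ln(5) ≈ 1.609, RHS = ln(4) ≈ 1.386 → fails here (LHS ≠ RHS)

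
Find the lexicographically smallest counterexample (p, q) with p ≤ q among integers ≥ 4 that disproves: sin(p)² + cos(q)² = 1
At (4, 4): both sides equal 1, so it holds there.

Substituting (4, 5) into the claim:
LHS = sin(4)² + cos(5)² ≈ 0.6532
RHS = 1

Since LHS ≠ RHS, this pair disproves the claim, and no lexicographically smaller pair (p ≤ q, integers ≥ 4) does.

For instance (6, 8) is also a counterexample (LHS = cos(8)² + sin(6)² ≈ 0.09924, RHS = 1), but it's lexicographically larger.

Answer: (p, q) = (4, 5)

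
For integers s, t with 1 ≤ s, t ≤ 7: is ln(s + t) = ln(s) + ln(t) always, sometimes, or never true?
It holds at (s, t) = (2, 2) (both sides equal ln(4) ≈ 1.386), but fails at (s, t) = (6, 1) (LHS = ln(7) ≈ 1.946, RHS = ln(6) ≈ 1.792).

Answer: Sometimes true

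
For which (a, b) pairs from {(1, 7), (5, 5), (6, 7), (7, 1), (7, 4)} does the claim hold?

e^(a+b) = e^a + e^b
Testing each pair:
(1, 7): LHS = e^8 ≈ 2981, RHS = e + e^7 ≈ 1099 → fails
(5, 5): LHS = e^10 ≈ 22026.5, RHS = 2·e^5 ≈ 296.8 → fails
(6, 7): LHS = e^13 ≈ 442413.4, RHS = e^6 + e^7 ≈ 1500 → fails
(7, 1): LHS = e^8 ≈ 2981, RHS = e + e^7 ≈ 1099 → fails
(7, 4): LHS = e^11 ≈ 59874.1, RHS = e^4 + e^7 ≈ 1151 → fails

No pair satisfies the claim.

Answer: None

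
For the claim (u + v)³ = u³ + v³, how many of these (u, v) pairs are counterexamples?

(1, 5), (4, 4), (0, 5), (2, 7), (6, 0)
Testing each pair:
(1, 5): LHS = 216, RHS = 126 → counterexample
(4, 4): LHS = 512, RHS = 128 → counterexample
(0, 5): LHS = 125, RHS = 125 → satisfies claim
(2, 7): LHS = 729, RHS = 351 → counterexample
(6, 0): LHS = 216, RHS = 216 → satisfies claim

That makes 3 counterexamples.

Answer: 3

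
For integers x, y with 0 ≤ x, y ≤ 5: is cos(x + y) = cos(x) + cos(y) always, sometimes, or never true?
The claim fails for every pair in the range. For instance at (x, y) = (4, 1): LHS = cos(5) ≈ 0.2837, RHS = cos(4) + cos(1) ≈ -0.1133.

Answer: Never true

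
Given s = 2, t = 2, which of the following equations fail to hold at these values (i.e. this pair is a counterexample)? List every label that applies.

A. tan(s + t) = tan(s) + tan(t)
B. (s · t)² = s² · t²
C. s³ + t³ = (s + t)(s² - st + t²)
Evaluating each claim at the given values:
A. LHS = tan(4) ≈ 1.158, RHS = 2·tan(2) ≈ -4.37 → fails here (LHS ≠ RHS)
B. LHS = 16, RHS = 16 → holds here (LHS = RHS)
C. LHS = 16, RHS = 16 → holds here (LHS = RHS)

Answer: A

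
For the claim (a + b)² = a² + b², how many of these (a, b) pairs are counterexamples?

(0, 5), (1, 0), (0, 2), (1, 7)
1

Testing each pair:
(0, 5): LHS = 25, RHS = 25 → satisfies claim
(1, 0): LHS = 1, RHS = 1 → satisfies claim
(0, 2): LHS = 4, RHS = 4 → satisfies claim
(1, 7): LHS = 64, RHS = 50 → counterexample

That makes 1 counterexample.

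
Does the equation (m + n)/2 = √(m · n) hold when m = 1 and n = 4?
Substituting m = 1, n = 4:

LHS = (1 + 4)/2 = 5/2
RHS = √(1 · 4) = 2

LHS ≠ RHS, so the equation does not hold at this point.

Answer: Fails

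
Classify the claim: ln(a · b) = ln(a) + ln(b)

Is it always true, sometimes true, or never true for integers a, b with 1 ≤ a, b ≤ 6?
Always true

The identity holds for every pair in the range. For instance at (a, b) = (4, 2): both sides equal ln(8) ≈ 2.079.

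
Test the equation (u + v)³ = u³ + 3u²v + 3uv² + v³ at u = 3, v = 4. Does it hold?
Substituting u = 3, v = 4:

LHS = (3 + 4)³ = 343
RHS = 3³ + 3·3²·4 + 3·3·4² + 4³ = 343

LHS = RHS, so the equation holds at this point.

Answer: Holds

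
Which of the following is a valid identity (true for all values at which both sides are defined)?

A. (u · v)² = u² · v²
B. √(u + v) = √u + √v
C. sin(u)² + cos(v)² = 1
A: holds — e.g. at (6, 7), both sides equal 1764.
B: fails at (2, 3) — LHS = √(5) ≈ 2.236, RHS = √(2) + √(3) ≈ 3.146.
C: fails at (3, 7) — LHS = sin(3)² + cos(7)² ≈ 0.5883, RHS = 1.

Answer: A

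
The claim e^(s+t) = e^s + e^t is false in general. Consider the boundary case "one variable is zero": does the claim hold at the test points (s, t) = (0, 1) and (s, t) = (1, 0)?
No, fails at both test points

At (0, 1): LHS = e ≈ 2.718 ≠ RHS = 1 + e ≈ 3.718
At (1, 0): LHS = e ≈ 2.718 ≠ RHS = 1 + e ≈ 3.718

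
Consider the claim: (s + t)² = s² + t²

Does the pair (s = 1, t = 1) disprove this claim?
Substituting s = 1, t = 1:
LHS = (1 + 1)² = 4
RHS = 1² + 1² = 2

Since LHS ≠ RHS, this pair disproves the claim.

Answer: Yes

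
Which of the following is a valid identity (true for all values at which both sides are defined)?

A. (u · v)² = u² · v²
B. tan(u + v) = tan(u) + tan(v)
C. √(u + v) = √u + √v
A

A: holds — e.g. at (1, 3), both sides equal 9.
B: fails at (5, 8) — LHS = tan(13) ≈ 0.463, RHS = tan(8) + tan(5) ≈ -10.18.
C: fails at (2, 2) — LHS = 2, RHS = 2·√(2) ≈ 2.828.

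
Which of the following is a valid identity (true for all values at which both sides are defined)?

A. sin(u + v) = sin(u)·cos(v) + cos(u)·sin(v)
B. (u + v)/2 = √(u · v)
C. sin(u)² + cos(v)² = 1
A: holds — e.g. at (3, 4), both sides equal sin(7) ≈ 0.657.
B: fails at (1, 4) — LHS = 5/2, RHS = 2.
C: fails at (2, 3) — LHS = sin(2)² + cos(3)² ≈ 1.807, RHS = 1.

Answer: A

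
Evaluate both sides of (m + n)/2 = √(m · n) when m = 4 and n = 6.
LHS = (4 + 6)/2 = 5
RHS = √(4 · 6) = 2·√(6) ≈ 4.899

LHS ≠ RHS (they differ by about 0.101), so the equation does not hold here.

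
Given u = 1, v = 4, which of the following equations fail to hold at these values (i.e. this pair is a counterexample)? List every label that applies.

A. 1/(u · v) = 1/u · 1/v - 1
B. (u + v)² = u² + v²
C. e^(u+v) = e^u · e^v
Evaluating each claim at the given values:
A. LHS = 1/4, RHS = -3/4 → fails here (LHS ≠ RHS)
B. LHS = 25, RHS = 17 → fails here (LHS ≠ RHS)
C. LHS = e^5 ≈ 148.4, RHS = e^5 ≈ 148.4 → holds here (LHS = RHS)

Answer: A, B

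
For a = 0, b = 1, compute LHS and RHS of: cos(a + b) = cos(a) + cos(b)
LHS = cos(0 + 1) = cos(1) ≈ 0.5403
RHS = cos(0) + cos(1) = cos(1) + 1 ≈ 1.54

LHS ≠ RHS (they differ by about 1), so the equation does not hold here.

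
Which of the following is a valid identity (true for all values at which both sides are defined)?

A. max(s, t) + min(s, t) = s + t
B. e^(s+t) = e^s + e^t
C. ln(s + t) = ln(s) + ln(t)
A: holds — e.g. at (4, 4), both sides equal 8.
B: fails at (6, 7) — LHS = e^13 ≈ 442413.4, RHS = e^6 + e^7 ≈ 1500.
C: fails at (3, 5) — LHS = ln(8) ≈ 2.079, RHS = ln(3) + ln(5) ≈ 2.708.

Answer: A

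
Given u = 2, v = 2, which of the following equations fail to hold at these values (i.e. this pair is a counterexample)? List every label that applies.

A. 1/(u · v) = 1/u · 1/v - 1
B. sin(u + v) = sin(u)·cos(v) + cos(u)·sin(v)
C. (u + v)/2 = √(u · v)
Evaluating each claim at the given values:
A. LHS = 1/4, RHS = -3/4 → fails here (LHS ≠ RHS)
B. LHS = sin(4) ≈ -0.7568, RHS = 2·sin(2)·cos(2) ≈ -0.7568 → holds here (LHS = RHS)
C. LHS = 2, RHS = 2 → holds here (LHS = RHS)

Answer: A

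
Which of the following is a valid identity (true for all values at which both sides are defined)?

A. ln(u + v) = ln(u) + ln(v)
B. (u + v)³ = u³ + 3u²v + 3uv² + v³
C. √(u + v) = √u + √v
B

A: fails at (2, 5) — LHS = ln(7) ≈ 1.946, RHS = ln(2) + ln(5) ≈ 2.303.
B: holds — e.g. at (0, 1), both sides equal 1.
C: fails at (2, 3) — LHS = √(5) ≈ 2.236, RHS = √(2) + √(3) ≈ 3.146.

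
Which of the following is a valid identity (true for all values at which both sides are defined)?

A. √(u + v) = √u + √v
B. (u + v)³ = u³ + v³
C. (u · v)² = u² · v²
A: fails at (2, 4) — LHS = √(6) ≈ 2.449, RHS = √(2) + 2 ≈ 3.414.
B: fails at (2, 7) — LHS = 729, RHS = 351.
C: holds — e.g. at (2, 5), both sides equal 100.

Answer: C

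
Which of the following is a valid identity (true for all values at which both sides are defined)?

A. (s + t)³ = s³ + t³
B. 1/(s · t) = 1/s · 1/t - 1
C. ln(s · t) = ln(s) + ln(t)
C

A: fails at (3, 7) — LHS = 1000, RHS = 370.
B: fails at (3, 3) — LHS = 1/9, RHS = -8/9.
C: holds — e.g. at (2, 5), both sides equal ln(10) ≈ 2.303.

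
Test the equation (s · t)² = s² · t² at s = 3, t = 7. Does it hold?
Substituting s = 3, t = 7:

LHS = (3 · 7)² = 441
RHS = 3² · 7² = 441

LHS = RHS, so the equation holds at this point.

Answer: Holds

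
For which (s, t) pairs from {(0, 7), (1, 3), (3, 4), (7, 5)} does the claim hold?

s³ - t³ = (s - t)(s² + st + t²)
All pairs

Testing each pair:
(0, 7): LHS = -343, RHS = -343 → holds
(1, 3): LHS = -26, RHS = -26 → holds
(3, 4): LHS = -37, RHS = -37 → holds
(7, 5): LHS = 218, RHS = 218 → holds

Every pair satisfies the claim.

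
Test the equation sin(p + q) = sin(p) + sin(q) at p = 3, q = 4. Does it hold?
Substituting p = 3, q = 4:

LHS = sin(3 + 4) = sin(7) ≈ 0.657
RHS = sin(3) + sin(4) ≈ -0.6157

LHS ≠ RHS, so the equation does not hold at this point.

Answer: Fails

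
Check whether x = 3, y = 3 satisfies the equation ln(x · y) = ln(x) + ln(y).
Holds

Substituting x = 3, y = 3:

LHS = ln(3 · 3) = ln(9) ≈ 2.197
RHS = ln(3) + ln(3) = 2·ln(3) ≈ 2.197

LHS = RHS, so the equation holds at this point.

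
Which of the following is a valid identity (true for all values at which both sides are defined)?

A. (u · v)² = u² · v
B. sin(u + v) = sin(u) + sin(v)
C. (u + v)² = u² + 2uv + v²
C

A: fails at (3, 4) — LHS = 144, RHS = 36.
B: fails at (4, 4) — LHS = sin(8) ≈ 0.9894, RHS = 2·sin(4) ≈ -1.514.
C: holds — e.g. at (2, 5), both sides equal 49.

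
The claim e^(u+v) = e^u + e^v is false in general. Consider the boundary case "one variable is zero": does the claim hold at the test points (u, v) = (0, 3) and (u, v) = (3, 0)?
At (0, 3): LHS = e^3 ≈ 20.09 ≠ RHS = 1 + e^3 ≈ 21.09
At (3, 0): LHS = e^3 ≈ 20.09 ≠ RHS = 1 + e^3 ≈ 21.09

Answer: No, fails at both test points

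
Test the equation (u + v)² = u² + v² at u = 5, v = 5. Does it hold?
Fails

Substituting u = 5, v = 5:

LHS = (5 + 5)² = 100
RHS = 5² + 5² = 50

LHS ≠ RHS, so the equation does not hold at this point.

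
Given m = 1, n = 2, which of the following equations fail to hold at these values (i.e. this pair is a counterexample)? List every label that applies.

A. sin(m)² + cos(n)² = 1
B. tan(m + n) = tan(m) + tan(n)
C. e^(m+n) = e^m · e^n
Evaluating each claim at the given values:
A. LHS = cos(2)² + sin(1)² ≈ 0.8813, RHS = 1 → fails here (LHS ≠ RHS)
B. LHS = tan(3) ≈ -0.1425, RHS = tan(2) + tan(1) ≈ -0.6276 → fails here (LHS ≠ RHS)
C. LHS = e^3 ≈ 20.09, RHS = e^3 ≈ 20.09 → holds here (LHS = RHS)

Answer: A, B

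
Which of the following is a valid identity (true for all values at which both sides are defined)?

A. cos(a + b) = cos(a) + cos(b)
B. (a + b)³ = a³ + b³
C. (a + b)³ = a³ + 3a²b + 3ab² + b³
A: fails at (1, 3) — LHS = cos(4) ≈ -0.6536, RHS = cos(3) + cos(1) ≈ -0.4497.
B: fails at (4, 6) — LHS = 1000, RHS = 280.
C: holds — e.g. at (4, 5), both sides equal 729.

Answer: C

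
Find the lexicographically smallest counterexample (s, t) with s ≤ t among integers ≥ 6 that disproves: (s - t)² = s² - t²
(s, t) = (6, 7)

Substituting (6, 7) into the claim:
LHS = (6 - 7)² = 1
RHS = 6² - 7² = -13

Since LHS ≠ RHS, this pair disproves the claim, and no lexicographically smaller pair (s ≤ t, integers ≥ 6) does.

For instance (10, 12) is also a counterexample (LHS = 4, RHS = -44), but it's lexicographically larger.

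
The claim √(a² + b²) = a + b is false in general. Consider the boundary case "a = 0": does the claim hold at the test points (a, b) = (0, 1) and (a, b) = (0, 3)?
At (0, 1): LHS = 1, RHS = 1 → equal
At (0, 3): LHS = 3, RHS = 3 → equal

So the claim does hold at both of these boundary points, even though it is not an identity.

Answer: Yes, holds at both test points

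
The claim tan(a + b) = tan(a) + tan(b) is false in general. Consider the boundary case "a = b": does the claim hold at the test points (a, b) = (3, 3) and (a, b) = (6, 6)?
No, fails at both test points

At (3, 3): LHS = tan(6) ≈ -0.291 ≠ RHS = 2·tan(3) ≈ -0.2851
At (6, 6): LHS = tan(12) ≈ -0.6359 ≠ RHS = 2·tan(6) ≈ -0.582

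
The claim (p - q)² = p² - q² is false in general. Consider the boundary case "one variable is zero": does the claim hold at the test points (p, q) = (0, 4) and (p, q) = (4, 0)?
At (0, 4): LHS = 16 ≠ RHS = -16
At (4, 0): LHS = 16, RHS = 16 → equal

Answer: Only at (4, 0)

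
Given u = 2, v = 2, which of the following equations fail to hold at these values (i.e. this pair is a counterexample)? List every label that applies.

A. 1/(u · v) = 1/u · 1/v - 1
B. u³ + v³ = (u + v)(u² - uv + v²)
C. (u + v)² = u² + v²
Evaluating each claim at the given values:
A. LHS = 1/4, RHS = -3/4 → fails here (LHS ≠ RHS)
B. LHS = 16, RHS = 16 → holds here (LHS = RHS)
C. LHS = 16, RHS = 8 → fails here (LHS ≠ RHS)

Answer: A, C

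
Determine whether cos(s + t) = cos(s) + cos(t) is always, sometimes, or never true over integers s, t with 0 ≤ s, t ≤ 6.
The claim fails for every pair in the range. For instance at (s, t) = (6, 2): LHS = cos(8) ≈ -0.1455, RHS = cos(2) + cos(6) ≈ 0.544.

Answer: Never true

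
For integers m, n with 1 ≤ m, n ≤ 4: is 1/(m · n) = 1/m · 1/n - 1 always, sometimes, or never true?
Never true

The claim fails for every pair in the range. For instance at (m, n) = (3, 2): LHS = 1/6, RHS = -5/6.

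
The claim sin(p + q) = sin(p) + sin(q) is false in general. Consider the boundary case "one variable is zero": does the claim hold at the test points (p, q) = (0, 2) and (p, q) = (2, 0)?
At (0, 2): LHS = sin(2) ≈ 0.9093, RHS = sin(2) ≈ 0.9093 → equal
At (2, 0): LHS = sin(2) ≈ 0.9093, RHS = sin(2) ≈ 0.9093 → equal

So the claim does hold at both of these boundary points, even though it is not an identity.

Answer: Yes, holds at both test points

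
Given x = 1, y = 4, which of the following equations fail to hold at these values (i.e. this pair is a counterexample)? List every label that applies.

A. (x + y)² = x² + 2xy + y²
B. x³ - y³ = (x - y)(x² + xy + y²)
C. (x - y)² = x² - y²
C

Evaluating each claim at the given values:
A. LHS = 25, RHS = 25 → holds here (LHS = RHS)
B. LHS = -63, RHS = -63 → holds here (LHS = RHS)
C. LHS = 9, RHS = -15 → fails here (LHS ≠ RHS)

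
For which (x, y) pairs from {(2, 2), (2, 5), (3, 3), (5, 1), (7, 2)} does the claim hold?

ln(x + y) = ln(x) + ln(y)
(2, 2)

Testing each pair:
(2, 2): LHS = ln(4) ≈ 1.386, RHS = 2·ln(2) ≈ 1.386 → holds
(2, 5): LHS = ln(7) ≈ 1.946, RHS = ln(2) + ln(5) ≈ 2.303 → fails
(3, 3): LHS = ln(6) ≈ 1.792, RHS = 2·ln(3) ≈ 2.197 → fails
(5, 1): LHS = ln(6) ≈ 1.792, RHS = ln(5) ≈ 1.609 → fails
(7, 2): LHS = ln(9) ≈ 2.197, RHS = ln(2) + ln(7) ≈ 2.639 → fails

1 of 5 pairs satisfies the claim.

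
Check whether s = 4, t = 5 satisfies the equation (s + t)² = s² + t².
Fails

Substituting s = 4, t = 5:

LHS = (4 + 5)² = 81
RHS = 4² + 5² = 41

LHS ≠ RHS, so the equation does not hold at this point.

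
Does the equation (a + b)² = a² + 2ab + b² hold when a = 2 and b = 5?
Holds

Substituting a = 2, b = 5:

LHS = (2 + 5)² = 49
RHS = 2² + 2·2·5 + 5² = 49

LHS = RHS, so the equation holds at this point.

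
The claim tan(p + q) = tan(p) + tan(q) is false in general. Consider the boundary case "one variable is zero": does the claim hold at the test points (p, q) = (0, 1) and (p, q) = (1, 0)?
Yes, holds at both test points

At (0, 1): LHS = tan(1) ≈ 1.557, RHS = tan(1) ≈ 1.557 → equal
At (1, 0): LHS = tan(1) ≈ 1.557, RHS = tan(1) ≈ 1.557 → equal

So the claim does hold at both of these boundary points, even though it is not an identity.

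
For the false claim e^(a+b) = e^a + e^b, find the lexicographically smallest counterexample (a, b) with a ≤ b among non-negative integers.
Substituting (0, 0) into the claim:
LHS = e^(0+0) = 1
RHS = e^0 + e^0 = 2

Since LHS ≠ RHS, this pair disproves the claim, and no lexicographically smaller pair (a ≤ b, non-negative integers) does.

For instance (6, 6) is also a counterexample (LHS = e^12 ≈ 162754.8, RHS = 2·e^6 ≈ 806.9), but it's lexicographically larger.

Answer: (a, b) = (0, 0)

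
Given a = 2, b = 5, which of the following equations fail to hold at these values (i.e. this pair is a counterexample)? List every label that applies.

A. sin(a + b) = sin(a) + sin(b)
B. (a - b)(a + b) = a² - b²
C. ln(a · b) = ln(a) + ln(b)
Evaluating each claim at the given values:
A. LHS = sin(7) ≈ 0.657, RHS = sin(5) + sin(2) ≈ -0.04963 → fails here (LHS ≠ RHS)
B. LHS = -21, RHS = -21 → holds here (LHS = RHS)
C. LHS = ln(10) ≈ 2.303, RHS = ln(2) + ln(5) ≈ 2.303 → holds here (LHS = RHS)

Answer: A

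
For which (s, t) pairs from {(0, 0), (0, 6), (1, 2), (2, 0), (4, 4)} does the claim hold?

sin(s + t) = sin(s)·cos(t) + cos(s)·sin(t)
Testing each pair:
(0, 0): LHS = 0, RHS = 0 → holds
(0, 6): LHS = sin(6) ≈ -0.2794, RHS = sin(6) ≈ -0.2794 → holds
(1, 2): LHS = sin(3) ≈ 0.1411, RHS = sin(1)·cos(2) + sin(2)·cos(1) ≈ 0.1411 → holds
(2, 0): LHS = sin(2) ≈ 0.9093, RHS = sin(2) ≈ 0.9093 → holds
(4, 4): LHS = sin(8) ≈ 0.9894, RHS = 2·sin(4)·cos(4) ≈ 0.9894 → holds

Every pair satisfies the claim.

Answer: All pairs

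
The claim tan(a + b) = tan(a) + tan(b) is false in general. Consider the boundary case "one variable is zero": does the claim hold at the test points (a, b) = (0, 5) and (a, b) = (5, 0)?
Yes, holds at both test points

At (0, 5): LHS = tan(5) ≈ -3.381, RHS = tan(5) ≈ -3.381 → equal
At (5, 0): LHS = tan(5) ≈ -3.381, RHS = tan(5) ≈ -3.381 → equal

So the claim does hold at both of these boundary points, even though it is not an identity.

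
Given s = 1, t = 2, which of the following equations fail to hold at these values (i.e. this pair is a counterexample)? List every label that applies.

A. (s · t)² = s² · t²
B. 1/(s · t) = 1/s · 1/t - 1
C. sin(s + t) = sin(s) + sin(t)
Evaluating each claim at the given values:
A. LHS = 4, RHS = 4 → holds here (LHS = RHS)
B. LHS = 1/2, RHS = -1/2 → fails here (LHS ≠ RHS)
C. LHS = sin(3) ≈ 0.1411, RHS = sin(1) + sin(2) ≈ 1.751 → fails here (LHS ≠ RHS)

Answer: B, C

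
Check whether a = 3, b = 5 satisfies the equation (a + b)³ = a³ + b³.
Substituting a = 3, b = 5:

LHS = (3 + 5)³ = 512
RHS = 3³ + 5³ = 152

LHS ≠ RHS, so the equation does not hold at this point.

Answer: Fails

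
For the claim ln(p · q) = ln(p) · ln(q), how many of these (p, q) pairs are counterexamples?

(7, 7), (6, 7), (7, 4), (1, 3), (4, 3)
Testing each pair:
(7, 7): LHS = ln(49) ≈ 3.892, RHS = ln(7)² ≈ 3.787 → counterexample
(6, 7): LHS = ln(42) ≈ 3.738, RHS = ln(6)·ln(7) ≈ 3.487 → counterexample
(7, 4): LHS = ln(28) ≈ 3.332, RHS = ln(4)·ln(7) ≈ 2.698 → counterexample
(1, 3): LHS = ln(3) ≈ 1.099, RHS = 0 → counterexample
(4, 3): LHS = ln(12) ≈ 2.485, RHS = ln(3)·ln(4) ≈ 1.523 → counterexample

That makes 5 counterexamples.

Answer: 5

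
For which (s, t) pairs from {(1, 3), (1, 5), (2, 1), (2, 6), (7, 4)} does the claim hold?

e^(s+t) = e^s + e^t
Testing each pair:
(1, 3): LHS = e^4 ≈ 54.6, RHS = e + e^3 ≈ 22.8 → fails
(1, 5): LHS = e^6 ≈ 403.4, RHS = e + e^5 ≈ 151.1 → fails
(2, 1): LHS = e^3 ≈ 20.09, RHS = e + e^2 ≈ 10.11 → fails
(2, 6): LHS = e^8 ≈ 2981, RHS = e^2 + e^6 ≈ 410.8 → fails
(7, 4): LHS = e^11 ≈ 59874.1, RHS = e^4 + e^7 ≈ 1151 → fails

No pair satisfies the claim.

Answer: None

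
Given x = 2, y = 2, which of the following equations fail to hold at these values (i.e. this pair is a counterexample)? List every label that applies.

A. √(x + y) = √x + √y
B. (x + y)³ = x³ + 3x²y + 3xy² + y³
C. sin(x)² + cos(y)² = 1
A

Evaluating each claim at the given values:
A. LHS = 2, RHS = 2·√(2) ≈ 2.828 → fails here (LHS ≠ RHS)
B. LHS = 64, RHS = 64 → holds here (LHS = RHS)
C. LHS = cos(2)² + sin(2)² = 1, RHS = 1 → holds here (LHS = RHS)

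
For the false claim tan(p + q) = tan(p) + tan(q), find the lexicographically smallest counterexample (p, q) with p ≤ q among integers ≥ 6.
(p, q) = (6, 6)

Substituting (6, 6) into the claim:
LHS = tan(6 + 6) = tan(12) ≈ -0.6359
RHS = tan(6) + tan(6) = 2·tan(6) ≈ -0.582

Since LHS ≠ RHS, this pair disproves the claim, and no lexicographically smaller pair (p ≤ q, integers ≥ 6) does.

For instance (6, 13) is also a counterexample (LHS = tan(19) ≈ 0.1516, RHS = tan(6) + tan(13) ≈ 0.172), but it's lexicographically larger.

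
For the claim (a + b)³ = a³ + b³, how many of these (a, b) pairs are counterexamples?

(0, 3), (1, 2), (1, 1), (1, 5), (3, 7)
4

Testing each pair:
(0, 3): LHS = 27, RHS = 27 → satisfies claim
(1, 2): LHS = 27, RHS = 9 → counterexample
(1, 1): LHS = 8, RHS = 2 → counterexample
(1, 5): LHS = 216, RHS = 126 → counterexample
(3, 7): LHS = 1000, RHS = 370 → counterexample

That makes 4 counterexamples.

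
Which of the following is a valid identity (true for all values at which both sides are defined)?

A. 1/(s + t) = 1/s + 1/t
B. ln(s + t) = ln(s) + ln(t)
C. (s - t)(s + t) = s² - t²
C

A: fails at (2, 3) — LHS = 1/5, RHS = 5/6.
B: fails at (4, 4) — LHS = ln(8) ≈ 2.079, RHS = 2·ln(4) ≈ 2.773.
C: holds — e.g. at (1, 1), both sides equal 0.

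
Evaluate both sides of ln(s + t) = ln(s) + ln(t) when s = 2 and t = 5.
LHS = ln(2 + 5) = ln(7) ≈ 1.946
RHS = ln(2) + ln(5) ≈ 2.303

LHS ≠ RHS (they differ by about 0.3567), so the equation does not hold here.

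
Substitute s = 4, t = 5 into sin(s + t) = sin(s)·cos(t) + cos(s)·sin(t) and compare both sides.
LHS = sin(4 + 5) = sin(9) ≈ 0.4121
RHS = sin(4)·cos(5) + cos(4)·sin(5) = sin(4)·cos(5) + sin(5)·cos(4) ≈ 0.4121

LHS = RHS: the two sides agree.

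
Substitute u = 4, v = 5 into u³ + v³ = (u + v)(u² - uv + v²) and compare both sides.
LHS = 4³ + 5³ = 189
RHS = (4 + 5)(4² - 4·5 + 5²) = 189

LHS = RHS: the two sides agree.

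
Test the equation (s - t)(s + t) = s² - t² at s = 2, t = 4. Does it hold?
Substituting s = 2, t = 4:

LHS = (2 - 4)(2 + 4) = -12
RHS = 2² - 4² = -12

LHS = RHS, so the equation holds at this point.

Answer: Holds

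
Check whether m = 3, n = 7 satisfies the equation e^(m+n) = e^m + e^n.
Substituting m = 3, n = 7:

LHS = e^(3+7) = e^10 ≈ 22026.5
RHS = e^3 + e^7 ≈ 1117

LHS ≠ RHS, so the equation does not hold at this point.

Answer: Fails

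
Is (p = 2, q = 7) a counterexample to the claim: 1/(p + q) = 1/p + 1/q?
Substituting p = 2, q = 7:
LHS = 1/(2 + 7) = 1/9
RHS = 1/2 + 1/7 = 9/14

Since LHS ≠ RHS, this pair disproves the claim.

Answer: Yes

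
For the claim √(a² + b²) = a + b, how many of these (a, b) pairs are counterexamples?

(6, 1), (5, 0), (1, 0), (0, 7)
1

Testing each pair:
(6, 1): LHS = √(37) ≈ 6.083, RHS = 7 → counterexample
(5, 0): LHS = 5, RHS = 5 → satisfies claim
(1, 0): LHS = 1, RHS = 1 → satisfies claim
(0, 7): LHS = 7, RHS = 7 → satisfies claim

That makes 1 counterexample.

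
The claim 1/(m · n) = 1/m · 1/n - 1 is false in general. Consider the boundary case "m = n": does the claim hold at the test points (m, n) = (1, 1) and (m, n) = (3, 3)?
At (1, 1): LHS = 1 ≠ RHS = 0
At (3, 3): LHS = 1/9 ≠ RHS = -8/9

Answer: No, fails at both test points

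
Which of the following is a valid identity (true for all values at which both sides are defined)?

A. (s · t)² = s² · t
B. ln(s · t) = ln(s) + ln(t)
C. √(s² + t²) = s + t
A: fails at (1, 4) — LHS = 16, RHS = 4.
B: holds — e.g. at (5, 5), both sides equal ln(25) ≈ 3.219.
C: fails at (4, 5) — LHS = √(41) ≈ 6.403, RHS = 9.

Answer: B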